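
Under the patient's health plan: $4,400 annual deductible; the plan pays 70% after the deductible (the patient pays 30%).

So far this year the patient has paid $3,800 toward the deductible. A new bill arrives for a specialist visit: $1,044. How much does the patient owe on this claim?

Deductible still to meet: $4,400 − $3,800 = $600.
After the $600 deductible portion, $1,044 − $600 = $444 is subject to coinsurance.
Patient's 30% share of $444 is $133.20.
Patient responsibility: $600 + $133.20 = $733.20.

$733.20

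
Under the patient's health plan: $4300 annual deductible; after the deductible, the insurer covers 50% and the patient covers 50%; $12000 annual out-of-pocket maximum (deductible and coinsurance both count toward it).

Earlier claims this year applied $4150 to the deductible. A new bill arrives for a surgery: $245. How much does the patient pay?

$197.50

Deductible still to meet: $4300 − $4150 = $150.
That leaves $245 − $150 = $95 for coinsurance.
50% of $95 = $47.50 falls to the patient.
So the patient owes $150 + $47.50 = $197.50 before any cap.
Year-to-date out-of-pocket becomes $4150 + $197.50 = $4347.50, still under the $12000 maximum, so no cap applies.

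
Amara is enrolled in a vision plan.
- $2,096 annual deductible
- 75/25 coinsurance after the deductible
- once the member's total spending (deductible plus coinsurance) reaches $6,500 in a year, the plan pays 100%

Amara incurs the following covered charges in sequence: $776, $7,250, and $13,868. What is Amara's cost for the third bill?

$2,921.50

#1 ($776): fully absorbed by the deductible. Member owes $776 (running OOP $776).
#2 ($7,250): $1,320 finishes the deductible; $5,930 goes to coinsurance; 25% of $5,930 = $1,482.50. Member pays $2,802.50; OOP now $3,578.50.
#3 ($13,868): deductible met; 25% of $13,868 = $3,467. OOP would hit $7,045.50 > $6,500, so the cap limits the member to $6,500 − $3,578.50 = $2,921.50.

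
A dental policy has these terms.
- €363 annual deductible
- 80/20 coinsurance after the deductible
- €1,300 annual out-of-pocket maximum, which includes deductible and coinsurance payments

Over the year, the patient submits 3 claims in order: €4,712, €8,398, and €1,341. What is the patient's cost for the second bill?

Bill 1, €4,712: deductible takes €363, €4,349 remains; patient's 20% is €869.80. Patient owes €1,232.80 (running OOP €1,232.80).
Bill 2, €8,398: deductible met; 20% of €8,398 = €1,679.60. That would push OOP to €2,912.40, over the €1,300 cap, so patient pays €1,300 − €1,232.80 = €67.20.

€67.20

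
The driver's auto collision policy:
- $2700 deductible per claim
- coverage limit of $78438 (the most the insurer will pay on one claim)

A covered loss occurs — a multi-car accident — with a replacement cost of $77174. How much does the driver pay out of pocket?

$2700

Less the $2700 deductible: $77174 − $2700 = $74474.
$74474 is within the $78438 limit, so the insurer pays $74474.
Out of pocket: $77174 − $74474 = $2700.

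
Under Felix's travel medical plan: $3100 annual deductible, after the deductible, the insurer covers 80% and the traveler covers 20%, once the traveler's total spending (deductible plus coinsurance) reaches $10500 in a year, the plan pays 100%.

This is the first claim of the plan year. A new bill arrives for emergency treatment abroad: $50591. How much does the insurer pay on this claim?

$40091

Deductible not yet touched, so the first $3100 of the bill goes to the deductible.
That leaves $50591 − $3100 = $47491 for coinsurance.
20% of $47491 = $9498.20 falls to the traveler.
Traveler responsibility before any cap: $3100 + $9498.20 = $12598.20.
Adding $12598.20 to the $0 already spent would give $12598.20, which exceeds the $10500 cap; the traveler pays just $10500 − $0 = $10500.
The plan picks up $50591 − $10500 = $40091.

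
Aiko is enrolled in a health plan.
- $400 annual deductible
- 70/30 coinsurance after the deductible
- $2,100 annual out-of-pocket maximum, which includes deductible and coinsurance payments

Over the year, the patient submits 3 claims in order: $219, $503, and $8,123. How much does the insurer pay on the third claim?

Claim 1 — $219: entire amount goes to the deductible. Patient owes $219 (running OOP $219). Plan pays $219 − $219 = $0.
Claim 2 — $503: $181 to deductible, leaving $322; patient's 30% is $96.60. Patient owes $277.60 (running OOP $496.60). Insurer: $503 − $277.60 = $225.40.
Claim 3 — $8,123: deductible met; 30% of $8,123 = $2,436.90. OOP would hit $2,933.50 > $2,100, so the cap limits the patient to $2,100 − $496.60 = $1,603.40. Insurer: $8,123 − $1,603.40 = $6,519.60.

$6,519.60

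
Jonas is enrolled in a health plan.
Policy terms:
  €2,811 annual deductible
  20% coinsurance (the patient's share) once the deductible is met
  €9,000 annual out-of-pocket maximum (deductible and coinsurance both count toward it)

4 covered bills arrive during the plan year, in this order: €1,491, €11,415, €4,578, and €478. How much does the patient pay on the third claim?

Claim 1 (€1,491): entire amount goes to the deductible. Cost to patient: €1,491. OOP to date €1,491.
Claim 2 (€11,415): deductible takes €1,320, €10,095 remains; patient's 20% is €2,019. Patient pays €3,339; OOP now €4,830.
Claim 3 (€4,578): 20% coinsurance on €4,578 = €915.60. Patient pays €915.60; OOP now €5,745.60.

€915.60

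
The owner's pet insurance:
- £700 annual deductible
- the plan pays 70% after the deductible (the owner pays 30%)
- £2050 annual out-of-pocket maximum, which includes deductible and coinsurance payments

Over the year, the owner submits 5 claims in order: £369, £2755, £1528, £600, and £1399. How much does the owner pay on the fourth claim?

£164.40

Claim 1 — £369: entire amount goes to the deductible. Cost to owner: £369. OOP to date £369.
Claim 2 — £2755: deductible takes £331, £2424 remains; 30% of £2424 = £727.20. Owner pays £1058.20; OOP now £1427.20.
Claim 3 — £1528: 30% coinsurance on £1528 = £458.40. Owner owes £458.40 (running OOP £1885.60).
Claim 4 — £600: deductible met; 30% of £600 = £180. OOP would hit £2065.60 > £2050, so the cap limits the owner to £2050 − £1885.60 = £164.40.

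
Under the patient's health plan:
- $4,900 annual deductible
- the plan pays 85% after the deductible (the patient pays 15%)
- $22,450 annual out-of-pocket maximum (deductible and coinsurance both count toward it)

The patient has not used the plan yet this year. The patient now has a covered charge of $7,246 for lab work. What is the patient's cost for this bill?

$5,251.90

Nothing has been paid toward the $4,900 deductible, so the first $4,900 of this charge is applied there.
That leaves $7,246 − $4,900 = $2,346 for coinsurance.
Coinsurance: $2,346 × 15% = $351.90.
So the patient owes $4,900 + $351.90 = $5,251.90 before any cap.
Total out-of-pocket so far would be $0 + $5,251.90 = $5,251.90, below the $22,450 cap — no reduction.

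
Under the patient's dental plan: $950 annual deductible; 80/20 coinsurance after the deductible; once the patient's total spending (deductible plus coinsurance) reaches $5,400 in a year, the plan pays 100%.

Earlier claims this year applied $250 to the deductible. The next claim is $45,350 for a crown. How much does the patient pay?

$5,150

Deductible still to meet: $950 − $250 = $700.
That leaves $45,350 − $700 = $44,650 for coinsurance.
20% of $44,650 = $8,930 falls to the patient.
Patient responsibility before any cap: $700 + $8,930 = $9,630.
Year-to-date out-of-pocket would reach $250 + $9,630 = $9,880, above the $5,400 maximum, so the patient pays only $5,400 − $250 = $5,150.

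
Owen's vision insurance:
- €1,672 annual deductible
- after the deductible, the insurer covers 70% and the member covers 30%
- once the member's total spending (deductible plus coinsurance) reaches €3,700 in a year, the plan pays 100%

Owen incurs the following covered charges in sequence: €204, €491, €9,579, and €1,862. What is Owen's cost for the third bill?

€3,005

Claim 1 (€204): entire amount goes to the deductible. Cost to member: €204. OOP to date €204.
Claim 2 (€491): all of it applies to the deductible. Member owes €491 (running OOP €695).
Claim 3 (€9,579): €977 finishes the deductible; €8,602 goes to coinsurance; member's 30% is €2,580.60. Together that's €977 + €2,580.60 = €3,557.60. Adding that to €695 gives €4,252.60, past the €3,700 cap; member pays only €3,700 − €695 = €3,005.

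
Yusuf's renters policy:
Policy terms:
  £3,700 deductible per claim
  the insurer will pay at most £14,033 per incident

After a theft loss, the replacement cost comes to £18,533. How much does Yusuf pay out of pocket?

£4,500

Less the £3,700 deductible: £18,533 − £3,700 = £14,833.
The £14,033 per-incident cap binds; insurer pays £14,033.
Tenant's share is the uncovered remainder: £18,533 − £14,033 = £4,500.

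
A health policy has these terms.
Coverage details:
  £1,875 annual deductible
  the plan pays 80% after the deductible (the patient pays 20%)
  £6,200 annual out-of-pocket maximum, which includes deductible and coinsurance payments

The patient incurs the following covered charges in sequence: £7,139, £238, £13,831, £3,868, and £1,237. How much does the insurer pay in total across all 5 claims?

£20,113

Claim 1 (£7,139): deductible takes £1,875, £5,264 remains; 20% of £5,264 = £1,052.80. Cost to patient: £2,927.80. OOP to date £2,927.80. Insurer: £7,139 − £2,927.80 = £4,211.20.
Claim 2 (£238): deductible already satisfied, so patient's share is 20% × £238 = £47.60. Cost to patient: £47.60. OOP to date £2,975.40. Plan pays £238 − £47.60 = £190.40.
Claim 3 (£13,831): 20% coinsurance on £13,831 = £2,766.20. Cost to patient: £2,766.20. OOP to date £5,741.60. Insurer: £13,831 − £2,766.20 = £11,064.80.
Claim 4 (£3,868): 20% coinsurance on £3,868 = £773.60. That would push OOP to £6,515.20, over the £6,200 cap, so patient pays £6,200 − £5,741.60 = £458.40. Plan pays £3,868 − £458.40 = £3,409.60.
Claim 5 (£1,237): 20% coinsurance on £1,237 = £247.40. OOP would hit £6,447.40 > £6,200, so the cap limits the patient to £6,200 − £6,200 = £0. Plan pays £1,237 − £0 = £1,237.
Insurer total = bills − patient's total = £26,313 − £6,200 = £20,113.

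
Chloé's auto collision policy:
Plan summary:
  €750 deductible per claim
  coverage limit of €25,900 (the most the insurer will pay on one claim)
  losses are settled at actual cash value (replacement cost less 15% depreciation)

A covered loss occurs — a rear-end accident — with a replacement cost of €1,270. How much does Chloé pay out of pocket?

€940.50

At 15% depreciation, ACV = €1,270 − €190.50 = €1,079.50.
Less the €750 deductible: €1,079.50 − €750 = €329.50.
€329.50 ≤ €25,900, so the limit doesn't bind; insurer pays €329.50.
The driver bears the rest of the original loss: €1,270 − €329.50 = €940.50.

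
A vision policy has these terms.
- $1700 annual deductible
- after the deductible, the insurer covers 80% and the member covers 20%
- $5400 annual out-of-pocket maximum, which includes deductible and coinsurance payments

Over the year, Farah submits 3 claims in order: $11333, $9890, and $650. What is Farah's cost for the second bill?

#1 ($11333): $1700 finishes the deductible; $9633 goes to coinsurance; 20% of $9633 = $1926.60. Member owes $3626.60 (running OOP $3626.60).
#2 ($9890): deductible already satisfied, so member's share is 20% × $9890 = $1978. Adding that to $3626.60 gives $5604.60, past the $5400 cap; member pays only $5400 − $3626.60 = $1773.40.

$1773.40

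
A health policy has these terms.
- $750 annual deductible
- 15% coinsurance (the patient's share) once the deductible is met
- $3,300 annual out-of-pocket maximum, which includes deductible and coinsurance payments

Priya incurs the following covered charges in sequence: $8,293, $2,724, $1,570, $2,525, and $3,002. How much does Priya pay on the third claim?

$235.50

Claim 1 — $8,293: $750 finishes the deductible; $7,543 goes to coinsurance; patient's 15% is $1,131.45. Patient owes $1,881.45 (running OOP $1,881.45).
Claim 2 — $2,724: deductible already satisfied, so patient's share is 15% × $2,724 = $408.60. Patient owes $408.60 (running OOP $2,290.05).
Claim 3 — $1,570: deductible met; 15% of $1,570 = $235.50. Patient pays $235.50; OOP now $2,525.55.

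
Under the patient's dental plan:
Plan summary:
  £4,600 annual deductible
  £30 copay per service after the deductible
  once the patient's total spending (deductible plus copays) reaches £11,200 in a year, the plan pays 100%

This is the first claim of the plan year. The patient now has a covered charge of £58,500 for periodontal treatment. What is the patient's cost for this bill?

£4,630

Deductible not yet touched, so the first £4,600 of the bill goes to the deductible.
That leaves £58,500 − £4,600 = £53,900 for the copay.
Copay on this service: £30.
Patient responsibility before any cap: £4,600 + £30 = £4,630.
Total out-of-pocket so far would be £0 + £4,630 = £4,630, below the £11,200 cap — no reduction.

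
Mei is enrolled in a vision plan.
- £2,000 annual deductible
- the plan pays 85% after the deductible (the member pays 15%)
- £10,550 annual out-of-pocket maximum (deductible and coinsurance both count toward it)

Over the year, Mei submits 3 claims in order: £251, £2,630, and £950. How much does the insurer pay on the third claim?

#1 (£251): entire amount goes to the deductible. Cost to member: £251. OOP to date £251. Insurer: £251 − £251 = £0.
#2 (£2,630): deductible takes £1,749, £881 remains; 15% of £881 = £132.15. Cost to member: £1,881.15. OOP to date £2,132.15. Insurer: £2,630 − £1,881.15 = £748.85.
#3 (£950): 15% coinsurance on £950 = £142.50. Cost to member: £142.50. OOP to date £2,274.65. Insurer: £950 − £142.50 = £807.50.

£807.50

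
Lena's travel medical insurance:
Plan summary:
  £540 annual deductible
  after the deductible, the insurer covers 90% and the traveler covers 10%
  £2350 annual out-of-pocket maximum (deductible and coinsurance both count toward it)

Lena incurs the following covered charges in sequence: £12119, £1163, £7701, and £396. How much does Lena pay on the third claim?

Bill 1, £12119: £540 finishes the deductible; £11579 goes to coinsurance; 10% of £11579 = £1157.90. Traveler owes £1697.90 (running OOP £1697.90).
Bill 2, £1163: deductible met; 10% of £1163 = £116.30. Cost to traveler: £116.30. OOP to date £1814.20.
Bill 3, £7701: deductible met; 10% of £7701 = £770.10. OOP would hit £2584.30 > £2350, so the cap limits the traveler to £2350 − £1814.20 = £535.80.

£535.80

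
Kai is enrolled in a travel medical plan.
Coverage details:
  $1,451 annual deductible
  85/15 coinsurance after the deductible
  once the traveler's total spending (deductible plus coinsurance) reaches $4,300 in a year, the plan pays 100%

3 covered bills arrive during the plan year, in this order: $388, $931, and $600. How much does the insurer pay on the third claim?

Bill 1, $388: entire amount goes to the deductible. Cost to traveler: $388. OOP to date $388. Insurer: $388 − $388 = $0.
Bill 2, $931: all of it applies to the deductible. Traveler owes $931 (running OOP $1,319). Insurer: $931 − $931 = $0.
Bill 3, $600: $132 to deductible, leaving $468; coinsurance $468 × 15% = $70.20. Cost to traveler: $202.20. OOP to date $1,521.20. Plan pays $600 − $202.20 = $397.80.

$397.80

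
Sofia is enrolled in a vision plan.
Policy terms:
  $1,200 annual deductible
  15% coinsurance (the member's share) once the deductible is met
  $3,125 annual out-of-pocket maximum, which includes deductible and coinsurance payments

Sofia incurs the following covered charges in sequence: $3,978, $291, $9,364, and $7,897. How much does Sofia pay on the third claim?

Claim 1 ($3,978): deductible takes $1,200, $2,778 remains; 15% of $2,778 = $416.70. Cost to member: $1,616.70. OOP to date $1,616.70.
Claim 2 ($291): 15% coinsurance on $291 = $43.65. Member owes $43.65 (running OOP $1,660.35).
Claim 3 ($9,364): 15% coinsurance on $9,364 = $1,404.60. Member owes $1,404.60 (running OOP $3,064.95).

$1,404.60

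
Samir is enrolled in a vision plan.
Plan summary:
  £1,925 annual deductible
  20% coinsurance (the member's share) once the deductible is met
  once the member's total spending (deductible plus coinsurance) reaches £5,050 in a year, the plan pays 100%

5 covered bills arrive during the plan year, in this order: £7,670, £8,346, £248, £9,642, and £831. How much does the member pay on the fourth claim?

£257.20

Bill 1, £7,670: £1,925 finishes the deductible; £5,745 goes to coinsurance; coinsurance £5,745 × 20% = £1,149. Member owes £3,074 (running OOP £3,074).
Bill 2, £8,346: deductible met; 20% of £8,346 = £1,669.20. Cost to member: £1,669.20. OOP to date £4,743.20.
Bill 3, £248: deductible met; 20% of £248 = £49.60. Member owes £49.60 (running OOP £4,792.80).
Bill 4, £9,642: deductible already satisfied, so member's share is 20% × £9,642 = £1,928.40. OOP would hit £6,721.20 > £5,050, so the cap limits the member to £5,050 − £4,792.80 = £257.20.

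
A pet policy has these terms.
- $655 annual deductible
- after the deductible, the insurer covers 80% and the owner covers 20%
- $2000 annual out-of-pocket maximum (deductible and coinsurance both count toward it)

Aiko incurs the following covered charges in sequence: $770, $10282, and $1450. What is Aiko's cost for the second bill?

Bill 1, $770: $655 finishes the deductible; $115 goes to coinsurance; coinsurance $115 × 20% = $23. Cost to owner: $678. OOP to date $678.
Bill 2, $10282: deductible already satisfied, so owner's share is 20% × $10282 = $2056.40. OOP would hit $2734.40 > $2000, so the cap limits the owner to $2000 − $678 = $1322.

$1322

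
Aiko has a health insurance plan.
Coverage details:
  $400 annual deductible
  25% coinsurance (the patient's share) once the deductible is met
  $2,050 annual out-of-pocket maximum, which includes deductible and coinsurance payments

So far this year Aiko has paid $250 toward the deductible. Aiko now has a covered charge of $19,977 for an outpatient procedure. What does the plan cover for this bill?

Remaining deductible: $400 − $250 = $150.
After the $150 deductible portion, $19,977 − $150 = $19,827 is subject to coinsurance.
Patient's 25% share of $19,827 is $4,956.75.
So the patient owes $150 + $4,956.75 = $5,106.75 before any cap.
That would bring total out-of-pocket to $5,356.75, past the $2,050 cap. The patient is capped at $2,050 − $250 = $1,800 on this claim.
The plan picks up $19,977 − $1,800 = $18,177.

$18,177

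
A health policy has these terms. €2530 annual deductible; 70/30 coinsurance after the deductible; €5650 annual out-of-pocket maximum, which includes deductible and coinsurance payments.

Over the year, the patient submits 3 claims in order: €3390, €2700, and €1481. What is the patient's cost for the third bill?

Claim 1 — €3390: €2530 finishes the deductible; €860 goes to coinsurance; patient's 30% is €258. Patient pays €2788; OOP now €2788.
Claim 2 — €2700: 30% coinsurance on €2700 = €810. Cost to patient: €810. OOP to date €3598.
Claim 3 — €1481: deductible met; 30% of €1481 = €444.30. Cost to patient: €444.30. OOP to date €4042.30.

€444.30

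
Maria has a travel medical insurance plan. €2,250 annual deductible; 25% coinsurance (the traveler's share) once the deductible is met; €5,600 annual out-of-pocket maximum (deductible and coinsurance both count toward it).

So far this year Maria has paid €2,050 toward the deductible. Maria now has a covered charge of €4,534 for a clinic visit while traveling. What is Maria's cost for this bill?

Remaining deductible: €2,250 − €2,050 = €200.
The remaining €4,334 (= €4,534 − €200) moves to coinsurance.
Traveler's 25% share of €4,334 is €1,083.50.
So the traveler owes €200 + €1,083.50 = €1,283.50 before any cap.
Cumulative spending €2,050 + €1,283.50 = €3,333.50 stays under the €5,600 maximum.

€1,283.50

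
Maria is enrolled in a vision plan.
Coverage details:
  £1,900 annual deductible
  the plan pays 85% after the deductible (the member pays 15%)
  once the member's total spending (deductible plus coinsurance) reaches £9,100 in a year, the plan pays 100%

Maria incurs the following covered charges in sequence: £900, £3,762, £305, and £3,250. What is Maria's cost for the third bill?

£45.75

Claim 1 (£900): all of it applies to the deductible. Member owes £900 (running OOP £900).
Claim 2 (£3,762): £1,000 finishes the deductible; £2,762 goes to coinsurance; coinsurance £2,762 × 15% = £414.30. Member owes £1,414.30 (running OOP £2,314.30).
Claim 3 (£305): deductible already satisfied, so member's share is 15% × £305 = £45.75. Member pays £45.75; OOP now £2,360.05.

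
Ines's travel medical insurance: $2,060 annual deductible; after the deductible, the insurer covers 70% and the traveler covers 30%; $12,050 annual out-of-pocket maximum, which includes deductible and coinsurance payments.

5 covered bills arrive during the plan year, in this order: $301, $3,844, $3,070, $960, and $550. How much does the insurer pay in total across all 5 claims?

$4,665.50

Claim 1 ($301): entire amount goes to the deductible. Traveler pays $301; OOP now $301. Plan pays $301 − $301 = $0.
Claim 2 ($3,844): deductible takes $1,759, $2,085 remains; 30% of $2,085 = $625.50. Traveler pays $2,384.50; OOP now $2,685.50. Plan pays $3,844 − $2,384.50 = $1,459.50.
Claim 3 ($3,070): deductible already satisfied, so traveler's share is 30% × $3,070 = $921. Traveler pays $921; OOP now $3,606.50. Plan pays $3,070 − $921 = $2,149.
Claim 4 ($960): deductible already satisfied, so traveler's share is 30% × $960 = $288. Traveler owes $288 (running OOP $3,894.50). Insurer: $960 − $288 = $672.
Claim 5 ($550): deductible already satisfied, so traveler's share is 30% × $550 = $165. Traveler pays $165; OOP now $4,059.50. Insurer: $550 − $165 = $385.
Insurer total: $0 + $1,459.50 + $2,149 + $672 + $385 = $4,665.50.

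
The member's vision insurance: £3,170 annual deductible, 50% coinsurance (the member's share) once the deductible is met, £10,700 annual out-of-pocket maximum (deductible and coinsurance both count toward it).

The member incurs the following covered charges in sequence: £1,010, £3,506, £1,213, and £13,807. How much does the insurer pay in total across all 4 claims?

Claim 1 — £1,010: fully absorbed by the deductible. Member owes £1,010 (running OOP £1,010). Insurer: £1,010 − £1,010 = £0.
Claim 2 — £3,506: £2,160 to deductible, leaving £1,346; 50% of £1,346 = £673. Member owes £2,833 (running OOP £3,843). Insurer: £3,506 − £2,833 = £673.
Claim 3 — £1,213: 50% coinsurance on £1,213 = £606.50. Member pays £606.50; OOP now £4,449.50. Plan pays £1,213 − £606.50 = £606.50.
Claim 4 — £13,807: deductible already satisfied, so member's share is 50% × £13,807 = £6,903.50. That would push OOP to £11,353, over the £10,700 cap, so member pays £10,700 − £4,449.50 = £6,250.50. Insurer: £13,807 − £6,250.50 = £7,556.50.
Insurer total: £0 + £673 + £606.50 + £7,556.50 = £8,836.

£8,836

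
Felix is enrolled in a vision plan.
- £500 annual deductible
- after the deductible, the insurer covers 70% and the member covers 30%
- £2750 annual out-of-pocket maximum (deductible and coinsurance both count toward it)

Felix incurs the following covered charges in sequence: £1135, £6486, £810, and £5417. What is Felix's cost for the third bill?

£113.70

Bill 1, £1135: deductible takes £500, £635 remains; member's 30% is £190.50. Member owes £690.50 (running OOP £690.50).
Bill 2, £6486: 30% coinsurance on £6486 = £1945.80. Cost to member: £1945.80. OOP to date £2636.30.
Bill 3, £810: 30% coinsurance on £810 = £243. That would push OOP to £2879.30, over the £2750 cap, so member pays £2750 − £2636.30 = £113.70.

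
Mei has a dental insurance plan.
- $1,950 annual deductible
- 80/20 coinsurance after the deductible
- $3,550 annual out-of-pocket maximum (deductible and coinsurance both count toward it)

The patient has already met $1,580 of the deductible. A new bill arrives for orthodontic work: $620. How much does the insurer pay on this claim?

Remaining deductible: $1,950 − $1,580 = $370.
That leaves $620 − $370 = $250 for coinsurance.
20% of $250 = $50 falls to the patient.
So the patient owes $370 + $50 = $420 before any cap.
Total out-of-pocket so far would be $1,580 + $420 = $2,000, below the $3,550 cap — no reduction.
Insurer pays the balance: $620 − $420 = $200.

$200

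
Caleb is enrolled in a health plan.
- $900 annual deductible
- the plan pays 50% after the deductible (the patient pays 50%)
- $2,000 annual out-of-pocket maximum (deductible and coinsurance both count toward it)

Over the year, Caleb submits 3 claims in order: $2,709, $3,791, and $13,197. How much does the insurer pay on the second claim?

#1 ($2,709): deductible takes $900, $1,809 remains; patient's 50% is $904.50. Cost to patient: $1,804.50. OOP to date $1,804.50. Insurer: $2,709 − $1,804.50 = $904.50.
#2 ($3,791): deductible already satisfied, so patient's share is 50% × $3,791 = $1,895.50. OOP would hit $3,700 > $2,000, so the cap limits the patient to $2,000 − $1,804.50 = $195.50. Plan pays $3,791 − $195.50 = $3,595.50.

$3,595.50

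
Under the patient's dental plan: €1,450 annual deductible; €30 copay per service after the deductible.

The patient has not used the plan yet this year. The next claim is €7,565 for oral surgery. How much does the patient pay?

Nothing has been paid toward the €1,450 deductible, so the first €1,450 of this charge is applied there.
After the €1,450 deductible portion, €7,565 − €1,450 = €6,115 is subject to the copay.
Copay on this service: €30.
So the patient owes €1,450 + €30 = €1,480.

€1,480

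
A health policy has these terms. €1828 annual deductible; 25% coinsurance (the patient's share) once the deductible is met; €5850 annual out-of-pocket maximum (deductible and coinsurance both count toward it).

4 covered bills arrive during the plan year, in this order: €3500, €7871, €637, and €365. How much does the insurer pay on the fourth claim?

Claim 1 — €3500: €1828 finishes the deductible; €1672 goes to coinsurance; patient's 25% is €418. Patient pays €2246; OOP now €2246. Plan pays €3500 − €2246 = €1254.
Claim 2 — €7871: deductible already satisfied, so patient's share is 25% × €7871 = €1967.75. Cost to patient: €1967.75. OOP to date €4213.75. Plan pays €7871 − €1967.75 = €5903.25.
Claim 3 — €637: deductible already satisfied, so patient's share is 25% × €637 = €159.25. Patient pays €159.25; OOP now €4373. Plan pays €637 − €159.25 = €477.75.
Claim 4 — €365: 25% coinsurance on €365 = €91.25. Cost to patient: €91.25. OOP to date €4464.25. Plan pays €365 − €91.25 = €273.75.

€273.75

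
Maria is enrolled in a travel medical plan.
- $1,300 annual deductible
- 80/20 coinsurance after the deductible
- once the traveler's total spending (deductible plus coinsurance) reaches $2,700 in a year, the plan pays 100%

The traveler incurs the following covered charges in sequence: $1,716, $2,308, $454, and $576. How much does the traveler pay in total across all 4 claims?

$2,050.80

Claim 1 ($1,716): $1,300 to deductible, leaving $416; traveler's 20% is $83.20. Traveler pays $1,383.20; OOP now $1,383.20.
Claim 2 ($2,308): 20% coinsurance on $2,308 = $461.60. Traveler owes $461.60 (running OOP $1,844.80).
Claim 3 ($454): deductible already satisfied, so traveler's share is 20% × $454 = $90.80. Cost to traveler: $90.80. OOP to date $1,935.60.
Claim 4 ($576): deductible already satisfied, so traveler's share is 20% × $576 = $115.20. Traveler pays $115.20; OOP now $2,050.80.
Total paid by the traveler: $1,383.20 + $461.60 + $90.80 + $115.20 = $2,050.80.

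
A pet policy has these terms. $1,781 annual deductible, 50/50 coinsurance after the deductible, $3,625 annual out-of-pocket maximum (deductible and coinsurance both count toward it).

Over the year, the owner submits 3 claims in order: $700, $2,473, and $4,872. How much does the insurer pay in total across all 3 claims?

$4,420

#1 ($700): entire amount goes to the deductible. Owner owes $700 (running OOP $700). Insurer: $700 − $700 = $0.
#2 ($2,473): deductible takes $1,081, $1,392 remains; 50% of $1,392 = $696. Owner owes $1,777 (running OOP $2,477). Plan pays $2,473 − $1,777 = $696.
#3 ($4,872): 50% coinsurance on $4,872 = $2,436. Adding that to $2,477 gives $4,913, past the $3,625 cap; owner pays only $3,625 − $2,477 = $1,148. Insurer: $4,872 − $1,148 = $3,724.
Insurer total: $0 + $696 + $3,724 = $4,420.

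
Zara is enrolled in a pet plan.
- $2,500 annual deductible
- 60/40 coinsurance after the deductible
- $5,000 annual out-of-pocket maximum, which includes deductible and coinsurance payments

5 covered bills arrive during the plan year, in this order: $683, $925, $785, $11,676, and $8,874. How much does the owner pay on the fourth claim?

$2,607

Bill 1, $683: entire amount goes to the deductible. Owner owes $683 (running OOP $683).
Bill 2, $925: fully absorbed by the deductible. Cost to owner: $925. OOP to date $1,608.
Bill 3, $785: all of it applies to the deductible. Cost to owner: $785. OOP to date $2,393.
Bill 4, $11,676: $107 to deductible, leaving $11,569; 40% of $11,569 = $4,627.60. Together that's $107 + $4,627.60 = $4,734.60. Adding that to $2,393 gives $7,127.60, past the $5,000 cap; owner pays only $5,000 − $2,393 = $2,607.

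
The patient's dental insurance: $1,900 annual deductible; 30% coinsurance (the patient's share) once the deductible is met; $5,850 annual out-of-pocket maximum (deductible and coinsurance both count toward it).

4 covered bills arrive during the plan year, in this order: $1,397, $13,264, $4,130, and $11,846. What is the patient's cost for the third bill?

Bill 1, $1,397: all of it applies to the deductible. Patient pays $1,397; OOP now $1,397.
Bill 2, $13,264: $503 finishes the deductible; $12,761 goes to coinsurance; patient's 30% is $3,828.30. Cost to patient: $4,331.30. OOP to date $5,728.30.
Bill 3, $4,130: deductible already satisfied, so patient's share is 30% × $4,130 = $1,239. OOP would hit $6,967.30 > $5,850, so the cap limits the patient to $5,850 − $5,728.30 = $121.70.

$121.70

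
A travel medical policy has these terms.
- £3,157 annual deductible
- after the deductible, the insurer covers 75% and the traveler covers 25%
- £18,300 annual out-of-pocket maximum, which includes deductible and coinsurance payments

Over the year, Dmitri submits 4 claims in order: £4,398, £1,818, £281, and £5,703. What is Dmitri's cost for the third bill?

#1 (£4,398): deductible takes £3,157, £1,241 remains; traveler's 25% is £310.25. Cost to traveler: £3,467.25. OOP to date £3,467.25.
#2 (£1,818): deductible met; 25% of £1,818 = £454.50. Traveler owes £454.50 (running OOP £3,921.75).
#3 (£281): deductible already satisfied, so traveler's share is 25% × £281 = £70.25. Cost to traveler: £70.25. OOP to date £3,992.

£70.25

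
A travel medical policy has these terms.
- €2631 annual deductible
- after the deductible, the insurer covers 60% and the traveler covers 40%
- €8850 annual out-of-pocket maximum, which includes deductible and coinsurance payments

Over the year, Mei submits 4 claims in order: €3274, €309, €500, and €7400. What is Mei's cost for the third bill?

Bill 1, €3274: deductible takes €2631, €643 remains; coinsurance €643 × 40% = €257.20. Traveler pays €2888.20; OOP now €2888.20.
Bill 2, €309: 40% coinsurance on €309 = €123.60. Cost to traveler: €123.60. OOP to date €3011.80.
Bill 3, €500: 40% coinsurance on €500 = €200. Traveler owes €200 (running OOP €3211.80).

€200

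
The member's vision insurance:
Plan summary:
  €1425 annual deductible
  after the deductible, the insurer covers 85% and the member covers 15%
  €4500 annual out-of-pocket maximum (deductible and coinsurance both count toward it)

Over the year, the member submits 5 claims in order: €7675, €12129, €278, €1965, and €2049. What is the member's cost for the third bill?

Bill 1, €7675: €1425 finishes the deductible; €6250 goes to coinsurance; 15% of €6250 = €937.50. Cost to member: €2362.50. OOP to date €2362.50.
Bill 2, €12129: 15% coinsurance on €12129 = €1819.35. Cost to member: €1819.35. OOP to date €4181.85.
Bill 3, €278: deductible already satisfied, so member's share is 15% × €278 = €41.70. Cost to member: €41.70. OOP to date €4223.55.

€41.70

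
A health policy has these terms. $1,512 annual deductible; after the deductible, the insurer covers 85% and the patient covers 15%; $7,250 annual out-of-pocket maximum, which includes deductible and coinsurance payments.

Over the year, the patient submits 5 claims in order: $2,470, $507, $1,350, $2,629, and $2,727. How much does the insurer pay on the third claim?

Claim 1 — $2,470: $1,512 to deductible, leaving $958; coinsurance $958 × 15% = $143.70. Cost to patient: $1,655.70. OOP to date $1,655.70. Plan pays $2,470 − $1,655.70 = $814.30.
Claim 2 — $507: deductible already satisfied, so patient's share is 15% × $507 = $76.05. Cost to patient: $76.05. OOP to date $1,731.75. Plan pays $507 − $76.05 = $430.95.
Claim 3 — $1,350: deductible met; 15% of $1,350 = $202.50. Patient owes $202.50 (running OOP $1,934.25). Plan pays $1,350 − $202.50 = $1,147.50.

$1,147.50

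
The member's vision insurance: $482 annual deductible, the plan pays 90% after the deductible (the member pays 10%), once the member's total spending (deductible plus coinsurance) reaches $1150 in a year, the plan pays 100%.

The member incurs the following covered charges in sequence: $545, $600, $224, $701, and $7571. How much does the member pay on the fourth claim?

Claim 1 — $545: $482 to deductible, leaving $63; 10% of $63 = $6.30. Cost to member: $488.30. OOP to date $488.30.
Claim 2 — $600: 10% coinsurance on $600 = $60. Member pays $60; OOP now $548.30.
Claim 3 — $224: deductible already satisfied, so member's share is 10% × $224 = $22.40. Member owes $22.40 (running OOP $570.70).
Claim 4 — $701: 10% coinsurance on $701 = $70.10. Cost to member: $70.10. OOP to date $640.80.

$70.10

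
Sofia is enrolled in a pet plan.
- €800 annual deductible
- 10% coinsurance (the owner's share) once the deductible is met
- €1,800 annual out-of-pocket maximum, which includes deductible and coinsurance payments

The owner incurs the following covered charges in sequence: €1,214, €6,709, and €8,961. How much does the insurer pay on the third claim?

Claim 1 (€1,214): €800 finishes the deductible; €414 goes to coinsurance; owner's 10% is €41.40. Owner owes €841.40 (running OOP €841.40). Insurer: €1,214 − €841.40 = €372.60.
Claim 2 (€6,709): deductible already satisfied, so owner's share is 10% × €6,709 = €670.90. Owner owes €670.90 (running OOP €1,512.30). Insurer: €6,709 − €670.90 = €6,038.10.
Claim 3 (€8,961): deductible already satisfied, so owner's share is 10% × €8,961 = €896.10. That would push OOP to €2,408.40, over the €1,800 cap, so owner pays €1,800 − €1,512.30 = €287.70. Plan pays €8,961 − €287.70 = €8,673.30.

€8,673.30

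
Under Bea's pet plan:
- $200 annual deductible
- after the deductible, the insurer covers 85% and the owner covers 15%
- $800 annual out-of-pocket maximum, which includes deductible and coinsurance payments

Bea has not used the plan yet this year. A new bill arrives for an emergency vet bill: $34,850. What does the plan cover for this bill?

$34,050

Deductible not yet touched, so the first $200 of the bill goes to the deductible.
The remaining $34,650 (= $34,850 − $200) moves to coinsurance.
Owner's 15% share of $34,650 is $5,197.50.
So the owner owes $200 + $5,197.50 = $5,397.50 before any cap.
That would bring total out-of-pocket to $5,397.50, past the $800 cap. The owner is capped at $800 − $0 = $800 on this claim.
The plan picks up $34,850 − $800 = $34,050.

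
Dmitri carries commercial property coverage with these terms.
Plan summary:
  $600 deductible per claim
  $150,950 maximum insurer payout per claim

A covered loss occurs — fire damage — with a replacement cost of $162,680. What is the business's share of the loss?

$11,730

After the deductible, $162,680 − $600 = $162,080 remains.
$162,080 exceeds the $150,950 limit, so the insurer pays the limit: $150,950.
The business bears the rest of the original loss: $162,680 − $150,950 = $11,730.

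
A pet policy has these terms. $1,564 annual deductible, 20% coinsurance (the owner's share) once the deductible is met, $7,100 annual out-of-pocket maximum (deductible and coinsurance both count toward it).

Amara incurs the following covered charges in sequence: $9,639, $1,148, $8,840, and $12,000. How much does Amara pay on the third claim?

$1,768

#1 ($9,639): $1,564 to deductible, leaving $8,075; coinsurance $8,075 × 20% = $1,615. Cost to owner: $3,179. OOP to date $3,179.
#2 ($1,148): deductible met; 20% of $1,148 = $229.60. Owner pays $229.60; OOP now $3,408.60.
#3 ($8,840): 20% coinsurance on $8,840 = $1,768. Cost to owner: $1,768. OOP to date $5,176.60.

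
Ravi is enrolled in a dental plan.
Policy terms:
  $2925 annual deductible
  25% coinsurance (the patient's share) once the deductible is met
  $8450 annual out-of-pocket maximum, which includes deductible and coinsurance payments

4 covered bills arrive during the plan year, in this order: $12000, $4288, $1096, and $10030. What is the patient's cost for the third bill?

Claim 1 — $12000: $2925 to deductible, leaving $9075; patient's 25% is $2268.75. Patient owes $5193.75 (running OOP $5193.75).
Claim 2 — $4288: deductible met; 25% of $4288 = $1072. Cost to patient: $1072. OOP to date $6265.75.
Claim 3 — $1096: deductible already satisfied, so patient's share is 25% × $1096 = $274. Cost to patient: $274. OOP to date $6539.75.

$274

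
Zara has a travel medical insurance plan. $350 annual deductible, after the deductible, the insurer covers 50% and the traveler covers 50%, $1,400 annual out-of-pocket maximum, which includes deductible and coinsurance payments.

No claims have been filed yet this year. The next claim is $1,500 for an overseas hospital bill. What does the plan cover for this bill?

$575

Deductible not yet touched, so the first $350 of the bill goes to the deductible.
The remaining $1,150 (= $1,500 − $350) moves to coinsurance.
50% of $1,150 = $575 falls to the traveler.
That puts the traveler's cost at $350 + $575 = $925 before any cap.
Cumulative spending $0 + $925 = $925 stays under the $1,400 maximum.
The plan picks up $1,500 − $925 = $575.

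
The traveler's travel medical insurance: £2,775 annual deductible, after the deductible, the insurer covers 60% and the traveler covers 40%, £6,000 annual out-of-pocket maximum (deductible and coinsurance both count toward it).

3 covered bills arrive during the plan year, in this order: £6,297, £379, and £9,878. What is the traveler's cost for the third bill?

£1,664.60

Bill 1, £6,297: £2,775 to deductible, leaving £3,522; traveler's 40% is £1,408.80. Cost to traveler: £4,183.80. OOP to date £4,183.80.
Bill 2, £379: 40% coinsurance on £379 = £151.60. Traveler pays £151.60; OOP now £4,335.40.
Bill 3, £9,878: deductible met; 40% of £9,878 = £3,951.20. Adding that to £4,335.40 gives £8,286.60, past the £6,000 cap; traveler pays only £6,000 − £4,335.40 = £1,664.60.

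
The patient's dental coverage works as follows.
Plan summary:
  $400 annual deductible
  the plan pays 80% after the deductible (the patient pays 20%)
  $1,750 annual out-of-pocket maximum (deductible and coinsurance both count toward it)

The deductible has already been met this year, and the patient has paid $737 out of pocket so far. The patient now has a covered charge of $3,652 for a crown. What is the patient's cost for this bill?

With the deductible met, the entire $3,652 is subject to coinsurance.
Patient's 20% share of $3,652 is $730.40.
Total out-of-pocket so far would be $737 + $730.40 = $1,467.40, below the $1,750 cap — no reduction.

$730.40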